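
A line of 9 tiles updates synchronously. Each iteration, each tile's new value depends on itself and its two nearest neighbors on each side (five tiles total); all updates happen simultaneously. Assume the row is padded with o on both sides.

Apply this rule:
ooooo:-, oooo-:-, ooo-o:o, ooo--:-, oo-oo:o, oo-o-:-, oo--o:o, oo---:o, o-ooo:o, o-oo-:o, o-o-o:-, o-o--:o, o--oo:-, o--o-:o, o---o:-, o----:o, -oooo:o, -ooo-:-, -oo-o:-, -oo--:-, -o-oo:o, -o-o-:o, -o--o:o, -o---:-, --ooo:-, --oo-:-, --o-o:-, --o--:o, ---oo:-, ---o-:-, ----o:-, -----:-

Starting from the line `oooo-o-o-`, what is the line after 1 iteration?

---o--o-o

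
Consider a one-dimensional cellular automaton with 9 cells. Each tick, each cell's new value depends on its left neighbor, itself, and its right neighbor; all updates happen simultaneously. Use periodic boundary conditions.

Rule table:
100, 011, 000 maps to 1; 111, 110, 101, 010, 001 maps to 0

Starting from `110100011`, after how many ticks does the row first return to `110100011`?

tick 1: 000011010
tick 2: 111010001
tick 3: 000001101
tick 4: 111101000
tick 5: 100000110
tick 6: 011110100
tick 7: 010000011
tick 8: 001111010
tick 9: 101000001
tick 10: 000111101
tick 11: 110100000
tick 12: 100011110
tick 13: 011010000
tick 14: 010001111
tick 15: 001101000
tick 16: 101000111
tick 17: 000110100
tick 18: 110100011

18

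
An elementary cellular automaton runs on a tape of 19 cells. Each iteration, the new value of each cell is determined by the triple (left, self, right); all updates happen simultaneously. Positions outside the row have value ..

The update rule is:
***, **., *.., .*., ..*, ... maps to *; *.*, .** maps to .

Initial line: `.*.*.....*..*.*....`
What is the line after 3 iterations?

**.**********.*****
.*..*********..****
****.**********.***

****.**********.***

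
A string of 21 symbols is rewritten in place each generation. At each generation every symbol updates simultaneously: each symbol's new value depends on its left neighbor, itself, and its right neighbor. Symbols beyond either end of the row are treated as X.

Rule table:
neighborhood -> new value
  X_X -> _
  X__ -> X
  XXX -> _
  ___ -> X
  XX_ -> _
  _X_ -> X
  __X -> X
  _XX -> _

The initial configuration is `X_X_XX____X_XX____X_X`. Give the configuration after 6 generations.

__X___XXXXX___XXXXX__
XXXXXX_____XXX_____XX
______XXXXX___XXXXX__
XXXXXX_____XXX_____XX  (repeats generation 2; period 2)
generation 6: XXXXXX_____XXX_____XX

XXXXXX_____XXX_____XX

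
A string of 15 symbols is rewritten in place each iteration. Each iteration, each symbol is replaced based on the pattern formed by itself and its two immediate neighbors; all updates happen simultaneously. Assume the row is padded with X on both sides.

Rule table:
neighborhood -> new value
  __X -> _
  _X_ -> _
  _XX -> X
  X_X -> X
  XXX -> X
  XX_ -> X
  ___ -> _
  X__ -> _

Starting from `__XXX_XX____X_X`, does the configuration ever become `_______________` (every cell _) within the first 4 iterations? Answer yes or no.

__XXXXXX_____XX
__XXXXXX_____XX  (fixed point — unchanged through iteration 4)
iteration 4 is __XXXXXX_____XX, still not uniform _

no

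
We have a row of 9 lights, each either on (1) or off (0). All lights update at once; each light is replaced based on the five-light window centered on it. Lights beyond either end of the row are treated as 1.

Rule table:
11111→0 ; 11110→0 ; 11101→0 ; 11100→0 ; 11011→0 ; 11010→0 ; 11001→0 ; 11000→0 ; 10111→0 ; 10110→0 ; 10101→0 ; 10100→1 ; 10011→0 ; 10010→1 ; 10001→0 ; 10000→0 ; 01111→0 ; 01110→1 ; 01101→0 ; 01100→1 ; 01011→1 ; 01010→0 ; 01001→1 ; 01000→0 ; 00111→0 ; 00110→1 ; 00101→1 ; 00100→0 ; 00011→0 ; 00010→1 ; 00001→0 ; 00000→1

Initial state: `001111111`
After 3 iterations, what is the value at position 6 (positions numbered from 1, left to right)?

0

000000000
001111100
000000000
position 6 holds 0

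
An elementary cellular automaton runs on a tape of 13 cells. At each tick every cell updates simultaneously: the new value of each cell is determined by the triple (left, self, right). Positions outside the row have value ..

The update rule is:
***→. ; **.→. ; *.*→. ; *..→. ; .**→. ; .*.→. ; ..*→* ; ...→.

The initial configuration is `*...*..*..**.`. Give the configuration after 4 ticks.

*..*..*......

...*..*..*...
..*..*..*....
.*..*..*.....
*..*..*......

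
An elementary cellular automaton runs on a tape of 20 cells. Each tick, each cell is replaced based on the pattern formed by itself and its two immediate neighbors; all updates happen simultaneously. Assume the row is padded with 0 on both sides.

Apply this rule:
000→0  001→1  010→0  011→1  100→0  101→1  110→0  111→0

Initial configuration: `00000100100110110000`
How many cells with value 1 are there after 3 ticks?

6

00001001001101100000
00010010011011000000
00100100110110000000
count of 1: 6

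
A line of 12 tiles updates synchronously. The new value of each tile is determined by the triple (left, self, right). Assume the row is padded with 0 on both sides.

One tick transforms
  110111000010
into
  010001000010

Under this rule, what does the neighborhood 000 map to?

0

At position 7 the neighborhood is 000; the next row has 0 there.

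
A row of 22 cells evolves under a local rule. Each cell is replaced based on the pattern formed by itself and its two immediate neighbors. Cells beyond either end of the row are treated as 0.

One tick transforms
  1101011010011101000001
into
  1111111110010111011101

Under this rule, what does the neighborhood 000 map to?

At position 17 the neighborhood is 000; the next row has 1 there.

1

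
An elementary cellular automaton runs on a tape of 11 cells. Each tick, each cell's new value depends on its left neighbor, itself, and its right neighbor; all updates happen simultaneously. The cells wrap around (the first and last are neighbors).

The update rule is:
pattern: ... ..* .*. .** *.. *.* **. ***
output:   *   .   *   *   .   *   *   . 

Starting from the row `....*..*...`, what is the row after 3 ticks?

*.*.*..*.*.

tick 1: ***.*..*.**
tick 2: ..***..***.
tick 3: *.*.*..*.*.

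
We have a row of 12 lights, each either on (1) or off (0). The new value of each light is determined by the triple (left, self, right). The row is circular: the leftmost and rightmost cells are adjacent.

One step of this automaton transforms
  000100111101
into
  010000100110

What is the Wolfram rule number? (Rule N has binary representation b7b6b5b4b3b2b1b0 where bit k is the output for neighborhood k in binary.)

position 7: 111 → 0  (bit 7 = 0)
position 9: 110 → 1  (bit 6 = 1)
position 10: 101 → 1  (bit 5 = 1)
position 0: 100 → 0  (bit 4 = 0)
position 6: 011 → 1  (bit 3 = 1)
position 3: 010 → 0  (bit 2 = 0)
position 2: 001 → 0  (bit 1 = 0)
position 1: 000 → 1  (bit 0 = 1)
bits b7..b0 = 01101001 = 105

105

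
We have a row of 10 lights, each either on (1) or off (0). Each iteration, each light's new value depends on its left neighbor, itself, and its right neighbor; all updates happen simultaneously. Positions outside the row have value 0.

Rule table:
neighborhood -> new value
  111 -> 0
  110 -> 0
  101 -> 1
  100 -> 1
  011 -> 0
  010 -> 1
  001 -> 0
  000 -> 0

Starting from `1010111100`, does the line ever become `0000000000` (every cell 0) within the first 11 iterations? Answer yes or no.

yes

1111000010
0000100011
0000110000
0000001000
0000001100
0000000010
0000000011
0000000000
all cells are 0 at iteration 8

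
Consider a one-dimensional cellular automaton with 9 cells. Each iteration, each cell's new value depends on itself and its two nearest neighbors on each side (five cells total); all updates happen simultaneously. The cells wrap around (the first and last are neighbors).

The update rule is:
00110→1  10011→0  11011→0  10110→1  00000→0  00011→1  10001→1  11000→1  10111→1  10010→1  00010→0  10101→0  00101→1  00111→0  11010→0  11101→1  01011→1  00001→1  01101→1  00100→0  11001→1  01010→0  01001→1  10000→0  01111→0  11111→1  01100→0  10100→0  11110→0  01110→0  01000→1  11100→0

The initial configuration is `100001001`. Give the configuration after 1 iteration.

010100101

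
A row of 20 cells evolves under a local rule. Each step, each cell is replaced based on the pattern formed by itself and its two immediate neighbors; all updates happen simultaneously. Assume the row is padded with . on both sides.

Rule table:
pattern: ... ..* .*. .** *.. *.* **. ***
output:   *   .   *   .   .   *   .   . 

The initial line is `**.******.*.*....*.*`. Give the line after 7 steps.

****.....**.......**

..*......****.**.***
*.*.****.....*..*...
****.....***.*..*.**
.....***....**..**..
****.....**........*
.....***....******.*
****.....**.......**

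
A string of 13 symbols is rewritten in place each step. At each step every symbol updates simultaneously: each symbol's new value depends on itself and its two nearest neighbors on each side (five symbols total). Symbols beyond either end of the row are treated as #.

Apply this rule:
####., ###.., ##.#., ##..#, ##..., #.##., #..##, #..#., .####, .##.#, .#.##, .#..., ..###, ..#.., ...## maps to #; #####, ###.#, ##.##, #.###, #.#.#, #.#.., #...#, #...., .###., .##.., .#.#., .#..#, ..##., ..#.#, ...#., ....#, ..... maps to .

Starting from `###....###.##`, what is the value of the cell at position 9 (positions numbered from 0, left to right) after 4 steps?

.###..##....#
...###..#..##
#.##.####.###
..##..##...#.
position 9 holds .

.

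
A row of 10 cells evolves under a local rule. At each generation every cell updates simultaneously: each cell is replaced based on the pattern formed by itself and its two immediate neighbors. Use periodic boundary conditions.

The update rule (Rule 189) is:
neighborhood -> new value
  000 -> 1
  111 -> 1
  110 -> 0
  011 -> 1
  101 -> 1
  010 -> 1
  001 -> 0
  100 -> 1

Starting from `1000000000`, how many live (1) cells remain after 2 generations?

9

1111111110
1111111101
count of 1: 9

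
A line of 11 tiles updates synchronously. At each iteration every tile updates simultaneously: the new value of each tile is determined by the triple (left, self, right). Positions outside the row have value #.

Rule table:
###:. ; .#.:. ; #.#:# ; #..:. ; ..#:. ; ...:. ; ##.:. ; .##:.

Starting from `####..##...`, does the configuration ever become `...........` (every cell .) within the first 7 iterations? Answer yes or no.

...........
all cells are . at iteration 1

yes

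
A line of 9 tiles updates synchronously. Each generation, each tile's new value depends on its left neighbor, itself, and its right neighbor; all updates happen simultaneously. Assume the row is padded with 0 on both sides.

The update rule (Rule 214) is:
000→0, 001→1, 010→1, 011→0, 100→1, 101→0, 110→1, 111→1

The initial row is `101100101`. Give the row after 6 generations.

111010101

100111101
111011101
011001101
101110101
100110101
111010101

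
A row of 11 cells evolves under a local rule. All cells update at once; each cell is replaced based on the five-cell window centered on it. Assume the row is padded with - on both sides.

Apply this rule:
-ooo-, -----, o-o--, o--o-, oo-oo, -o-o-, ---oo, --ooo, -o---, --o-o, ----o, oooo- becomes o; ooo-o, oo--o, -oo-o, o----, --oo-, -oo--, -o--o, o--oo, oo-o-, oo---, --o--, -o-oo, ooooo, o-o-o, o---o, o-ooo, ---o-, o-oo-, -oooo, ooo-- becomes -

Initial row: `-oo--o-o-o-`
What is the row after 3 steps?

o---ooo-ooo
-o-ooo-o-o-
-o--o---ooo

-o--o---ooo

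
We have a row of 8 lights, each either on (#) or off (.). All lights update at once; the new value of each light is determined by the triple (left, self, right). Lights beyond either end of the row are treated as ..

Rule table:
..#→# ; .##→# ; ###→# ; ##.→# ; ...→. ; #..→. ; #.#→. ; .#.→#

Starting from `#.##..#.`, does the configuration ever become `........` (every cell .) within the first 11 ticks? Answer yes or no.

#.##.##.
#.##.##.  (fixed point — unchanged through tick 11)
tick 11 is #.##.##., still not uniform .

no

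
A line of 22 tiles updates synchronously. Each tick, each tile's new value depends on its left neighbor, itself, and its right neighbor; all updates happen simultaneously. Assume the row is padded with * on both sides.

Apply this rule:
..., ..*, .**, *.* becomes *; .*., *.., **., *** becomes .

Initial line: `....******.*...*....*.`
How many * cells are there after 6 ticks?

.****.....*..**..***.*
**....****..**..**..**
...****....**..**..**.
.***....****..**..**.*
**...****....**..**.**
...***....****..**.**.
count of *: 11

11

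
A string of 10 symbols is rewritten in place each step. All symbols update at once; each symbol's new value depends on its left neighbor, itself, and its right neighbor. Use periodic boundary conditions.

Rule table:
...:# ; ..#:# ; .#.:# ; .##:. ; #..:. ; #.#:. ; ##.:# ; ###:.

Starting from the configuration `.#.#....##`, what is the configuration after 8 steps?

.#.#.###.#
.#.#...#.#
.#.#.###.#  (repeats step 1; period 2)
step 8: .#.#...#.#

.#.#...#.#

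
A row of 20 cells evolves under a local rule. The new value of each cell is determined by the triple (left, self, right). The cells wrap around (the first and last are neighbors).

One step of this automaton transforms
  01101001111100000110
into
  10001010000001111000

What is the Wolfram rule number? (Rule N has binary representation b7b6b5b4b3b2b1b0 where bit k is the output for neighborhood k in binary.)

7

position 8: 111 → 0  (bit 7 = 0)
position 2: 110 → 0  (bit 6 = 0)
position 3: 101 → 0  (bit 5 = 0)
position 5: 100 → 0  (bit 4 = 0)
position 1: 011 → 0  (bit 3 = 0)
position 4: 010 → 1  (bit 2 = 1)
position 0: 001 → 1  (bit 1 = 1)
position 13: 000 → 1  (bit 0 = 1)
bits b7..b0 = 00000111 = 7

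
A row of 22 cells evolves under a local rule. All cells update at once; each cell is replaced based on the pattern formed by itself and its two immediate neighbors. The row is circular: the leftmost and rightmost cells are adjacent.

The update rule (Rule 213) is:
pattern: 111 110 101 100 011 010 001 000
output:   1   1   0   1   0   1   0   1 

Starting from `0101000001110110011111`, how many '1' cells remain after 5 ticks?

13

tick 1: 0101111100110011001111
tick 2: 0100111110011001100111
tick 3: 0110011111001100110011
tick 4: 0011001111100110011001
tick 5: 1001100111110011001101
count of 1: 13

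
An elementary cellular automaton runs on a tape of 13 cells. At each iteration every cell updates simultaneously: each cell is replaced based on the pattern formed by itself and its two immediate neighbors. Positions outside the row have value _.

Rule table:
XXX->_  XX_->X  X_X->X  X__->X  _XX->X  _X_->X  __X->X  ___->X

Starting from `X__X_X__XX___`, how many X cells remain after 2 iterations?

iteration 1: XXXXXXXXXXXXX
iteration 2: X___________X
count of X: 2

2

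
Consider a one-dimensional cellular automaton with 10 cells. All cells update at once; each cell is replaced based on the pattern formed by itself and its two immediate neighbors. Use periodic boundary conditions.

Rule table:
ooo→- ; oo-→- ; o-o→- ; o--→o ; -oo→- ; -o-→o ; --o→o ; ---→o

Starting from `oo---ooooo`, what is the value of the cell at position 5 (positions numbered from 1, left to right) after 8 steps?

step 1: --ooo-----
step 2: oo---ooooo  (repeats step 0; period 2)
step 8: oo---ooooo
position 5 holds -

-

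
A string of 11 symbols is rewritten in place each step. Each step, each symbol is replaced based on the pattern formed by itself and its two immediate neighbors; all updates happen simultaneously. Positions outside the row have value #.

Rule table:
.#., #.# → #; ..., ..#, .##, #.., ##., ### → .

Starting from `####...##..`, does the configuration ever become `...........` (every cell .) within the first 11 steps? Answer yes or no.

yes

...........
all cells are . at step 1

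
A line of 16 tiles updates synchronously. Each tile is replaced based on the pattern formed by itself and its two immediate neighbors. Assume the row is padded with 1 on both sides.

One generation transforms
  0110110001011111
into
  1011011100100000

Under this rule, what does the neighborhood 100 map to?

1

At position 6 the neighborhood is 100; the next row has 1 there.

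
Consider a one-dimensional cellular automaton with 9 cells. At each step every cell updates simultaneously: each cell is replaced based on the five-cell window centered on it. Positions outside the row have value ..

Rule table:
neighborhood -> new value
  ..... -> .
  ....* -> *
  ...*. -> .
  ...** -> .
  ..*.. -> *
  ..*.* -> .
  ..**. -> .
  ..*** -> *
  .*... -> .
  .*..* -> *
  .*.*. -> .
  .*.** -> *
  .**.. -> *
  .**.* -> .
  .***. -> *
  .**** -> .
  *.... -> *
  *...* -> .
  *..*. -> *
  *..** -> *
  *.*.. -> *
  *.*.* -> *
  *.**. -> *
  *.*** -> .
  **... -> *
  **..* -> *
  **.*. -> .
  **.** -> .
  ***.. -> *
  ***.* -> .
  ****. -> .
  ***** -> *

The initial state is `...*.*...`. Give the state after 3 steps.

step 1: .*...*.*.
step 2: .*.....*.
step 3: .*.*.*.*.

.*.*.*.*.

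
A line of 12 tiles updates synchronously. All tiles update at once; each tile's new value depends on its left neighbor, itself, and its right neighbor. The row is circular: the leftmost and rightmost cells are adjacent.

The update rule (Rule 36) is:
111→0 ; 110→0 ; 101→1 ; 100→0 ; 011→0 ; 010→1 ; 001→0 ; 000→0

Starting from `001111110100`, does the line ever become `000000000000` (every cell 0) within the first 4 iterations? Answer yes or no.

000000001100
000000000000
all cells are 0 at iteration 2

yes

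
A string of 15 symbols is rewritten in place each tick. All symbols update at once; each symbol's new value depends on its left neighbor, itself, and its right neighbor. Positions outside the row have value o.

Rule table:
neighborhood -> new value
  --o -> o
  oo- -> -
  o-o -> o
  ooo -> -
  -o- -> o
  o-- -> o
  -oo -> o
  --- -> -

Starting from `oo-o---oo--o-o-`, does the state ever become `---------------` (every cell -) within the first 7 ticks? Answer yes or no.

--ooo-oo-oooooo
ooo--oo-oo-----
---ooo-oo-o---o
o-oo--oo-ooo-oo
-oo-ooo-oo--oo-
oo-oo--oo-ooo-o
--oo-ooo-oo--oo
tick 7 is --oo-ooo-oo--oo, still not uniform -

no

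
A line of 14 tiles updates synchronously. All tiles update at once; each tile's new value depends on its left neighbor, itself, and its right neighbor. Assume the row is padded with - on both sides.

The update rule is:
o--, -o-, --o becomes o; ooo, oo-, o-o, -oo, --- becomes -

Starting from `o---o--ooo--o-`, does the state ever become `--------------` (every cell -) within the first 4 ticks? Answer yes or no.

no

oo-oooo---oooo
-------o-o----
------oo-oo---
-----o-----o--
tick 4 is -----o-----o--, still not uniform -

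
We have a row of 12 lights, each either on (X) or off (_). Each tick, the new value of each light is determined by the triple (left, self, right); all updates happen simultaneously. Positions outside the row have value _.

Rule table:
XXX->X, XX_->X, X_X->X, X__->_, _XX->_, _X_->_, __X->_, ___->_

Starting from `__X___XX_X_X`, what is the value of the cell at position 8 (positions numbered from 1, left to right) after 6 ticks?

_______XX_X_
________XX__
_________X__
____________
____________  (fixed point — unchanged through tick 6)
position 8 holds _

_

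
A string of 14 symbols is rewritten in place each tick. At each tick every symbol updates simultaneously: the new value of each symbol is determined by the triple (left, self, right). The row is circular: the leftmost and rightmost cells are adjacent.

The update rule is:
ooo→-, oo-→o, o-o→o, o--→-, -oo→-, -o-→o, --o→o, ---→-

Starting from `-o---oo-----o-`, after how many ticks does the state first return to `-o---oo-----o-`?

14

oo--o-o----oo-
-o-oooo---o-oo
ooo---o--ooo-o
--o--oo-o--oo-
-oo-o-ooo-o-o-
o-oooo--ooooo-
oo---o-o----oo
-o--oooo---o--
oo-o---o--oo--
-ooo--oo-o-o-o
o--o-o-ooooooo
o-ooooo-------
oo----o------o
-o---oo-----o-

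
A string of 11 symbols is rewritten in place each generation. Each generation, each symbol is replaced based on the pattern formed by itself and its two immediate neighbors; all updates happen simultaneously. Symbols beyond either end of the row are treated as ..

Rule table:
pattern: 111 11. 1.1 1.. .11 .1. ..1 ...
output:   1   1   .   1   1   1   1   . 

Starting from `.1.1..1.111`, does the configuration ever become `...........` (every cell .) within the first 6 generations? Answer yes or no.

11.1111.111
11.1111.111  (fixed point — unchanged through generation 6)
generation 6 is 11.1111.111, still not uniform .

no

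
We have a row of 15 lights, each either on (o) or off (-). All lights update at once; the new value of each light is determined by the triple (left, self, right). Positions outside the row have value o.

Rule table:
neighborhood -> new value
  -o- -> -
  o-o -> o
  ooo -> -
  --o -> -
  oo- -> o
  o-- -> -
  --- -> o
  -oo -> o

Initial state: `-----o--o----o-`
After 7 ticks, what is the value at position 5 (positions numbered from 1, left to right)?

-ooo------oo--o
oo-o-oooo-oo--o
-oo-oo--oooo--o
oooooo--o--o--o
-----o--------o
-ooo---oooooo-o
oo-o-o-o----ooo
position 5 holds -

-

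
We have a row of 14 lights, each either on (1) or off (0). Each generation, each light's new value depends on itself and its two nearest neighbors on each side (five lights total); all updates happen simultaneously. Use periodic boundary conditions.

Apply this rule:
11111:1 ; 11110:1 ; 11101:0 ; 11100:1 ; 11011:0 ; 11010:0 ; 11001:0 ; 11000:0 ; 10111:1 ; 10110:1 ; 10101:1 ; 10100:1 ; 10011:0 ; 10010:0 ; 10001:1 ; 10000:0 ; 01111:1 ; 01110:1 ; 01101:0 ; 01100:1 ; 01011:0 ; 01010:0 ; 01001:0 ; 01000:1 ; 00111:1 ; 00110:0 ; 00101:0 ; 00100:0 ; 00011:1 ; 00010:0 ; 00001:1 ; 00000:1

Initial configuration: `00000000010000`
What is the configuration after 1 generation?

11111111001011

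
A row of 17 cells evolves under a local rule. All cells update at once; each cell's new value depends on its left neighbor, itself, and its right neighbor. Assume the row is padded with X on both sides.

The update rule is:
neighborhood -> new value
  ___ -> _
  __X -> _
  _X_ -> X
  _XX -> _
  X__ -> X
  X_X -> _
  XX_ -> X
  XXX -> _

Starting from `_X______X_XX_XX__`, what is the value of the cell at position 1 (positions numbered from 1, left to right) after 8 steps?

X

_XX_____X__X__XX_
__XX____XX_XX__X_
X__XX____X__XX_X_
XX__XX___XX__X_X_
_XX__XX___XX_X_X_
__XX__XX___X_X_X_
X__XX__XX__X_X_X_
XX__XX__XX_X_X_X_
position 1 holds X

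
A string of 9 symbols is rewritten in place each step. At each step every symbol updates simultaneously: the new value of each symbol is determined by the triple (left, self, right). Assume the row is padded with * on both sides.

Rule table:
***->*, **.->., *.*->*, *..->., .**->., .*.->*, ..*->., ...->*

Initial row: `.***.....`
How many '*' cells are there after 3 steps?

4

step 1: *.*..***.
step 2: .**...*.*
step 3: *...*.**.
count of *: 4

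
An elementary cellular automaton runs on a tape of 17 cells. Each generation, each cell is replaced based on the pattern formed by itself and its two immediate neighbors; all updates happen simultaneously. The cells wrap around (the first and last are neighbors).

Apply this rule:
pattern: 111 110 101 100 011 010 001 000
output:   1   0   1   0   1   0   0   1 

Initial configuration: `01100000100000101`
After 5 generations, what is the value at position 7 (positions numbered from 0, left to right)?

0

generation 1: 11001110001110010
generation 2: 10001100101100001
generation 3: 00101000011001101
generation 4: 00010011010001010
generation 5: 11000010100100100
position 7 holds 0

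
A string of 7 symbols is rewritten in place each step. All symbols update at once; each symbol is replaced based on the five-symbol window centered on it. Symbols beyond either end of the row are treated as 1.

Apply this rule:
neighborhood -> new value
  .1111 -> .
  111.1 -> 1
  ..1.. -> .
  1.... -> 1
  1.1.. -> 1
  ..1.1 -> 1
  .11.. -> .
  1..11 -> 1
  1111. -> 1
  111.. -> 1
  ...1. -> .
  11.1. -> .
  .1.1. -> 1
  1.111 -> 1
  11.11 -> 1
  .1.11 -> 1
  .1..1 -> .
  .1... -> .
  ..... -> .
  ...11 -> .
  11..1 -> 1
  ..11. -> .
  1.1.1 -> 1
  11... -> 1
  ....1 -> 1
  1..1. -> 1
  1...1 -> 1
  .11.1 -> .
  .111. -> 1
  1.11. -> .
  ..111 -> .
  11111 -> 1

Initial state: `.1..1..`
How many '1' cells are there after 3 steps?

6

step 1: .1.1..1
step 2: .111.1.
step 3: 1111.11
count of 1: 6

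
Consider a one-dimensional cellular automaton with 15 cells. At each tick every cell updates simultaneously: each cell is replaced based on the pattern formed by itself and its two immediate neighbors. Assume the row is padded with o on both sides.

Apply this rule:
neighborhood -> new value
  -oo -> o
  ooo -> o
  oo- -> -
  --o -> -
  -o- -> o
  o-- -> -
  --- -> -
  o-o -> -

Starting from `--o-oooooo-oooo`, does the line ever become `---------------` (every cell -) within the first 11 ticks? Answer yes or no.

no

--o-ooooo--oooo
--o-oooo---oooo
--o-ooo----oooo
--o-oo-----oooo
--o-o------oooo
--o-o------oooo  (fixed point — unchanged through tick 11)
tick 11 is --o-o------oooo, still not uniform -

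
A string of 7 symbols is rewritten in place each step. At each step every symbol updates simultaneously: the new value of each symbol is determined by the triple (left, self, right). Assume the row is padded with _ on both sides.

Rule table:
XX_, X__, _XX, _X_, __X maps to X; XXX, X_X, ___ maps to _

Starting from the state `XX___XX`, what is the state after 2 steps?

X_X_X_X

XXX_XXX
X_X_X_X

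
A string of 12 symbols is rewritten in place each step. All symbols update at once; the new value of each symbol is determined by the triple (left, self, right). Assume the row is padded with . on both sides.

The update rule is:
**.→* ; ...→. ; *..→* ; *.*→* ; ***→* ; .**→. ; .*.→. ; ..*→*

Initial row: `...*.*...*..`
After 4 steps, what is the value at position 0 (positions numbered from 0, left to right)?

.

step 1: ..*.*.*.*.*.
step 2: .*.*.*.*.*.*
step 3: *.*.*.*.*.*.
step 4: .*.*.*.*.*.*
position 0 holds .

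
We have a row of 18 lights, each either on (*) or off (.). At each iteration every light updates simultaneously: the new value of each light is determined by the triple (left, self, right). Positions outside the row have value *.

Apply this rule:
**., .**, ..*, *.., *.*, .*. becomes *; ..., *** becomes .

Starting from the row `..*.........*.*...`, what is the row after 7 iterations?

..**.......****.**

iteration 1: ****.......*****.*
iteration 2: ...**.....**...***
iteration 3: *.****...****.**..
iteration 4: ***..**.**..******
iteration 5: ..***********.....
iteration 6: ***.........**...*
iteration 7: ..**.......****.**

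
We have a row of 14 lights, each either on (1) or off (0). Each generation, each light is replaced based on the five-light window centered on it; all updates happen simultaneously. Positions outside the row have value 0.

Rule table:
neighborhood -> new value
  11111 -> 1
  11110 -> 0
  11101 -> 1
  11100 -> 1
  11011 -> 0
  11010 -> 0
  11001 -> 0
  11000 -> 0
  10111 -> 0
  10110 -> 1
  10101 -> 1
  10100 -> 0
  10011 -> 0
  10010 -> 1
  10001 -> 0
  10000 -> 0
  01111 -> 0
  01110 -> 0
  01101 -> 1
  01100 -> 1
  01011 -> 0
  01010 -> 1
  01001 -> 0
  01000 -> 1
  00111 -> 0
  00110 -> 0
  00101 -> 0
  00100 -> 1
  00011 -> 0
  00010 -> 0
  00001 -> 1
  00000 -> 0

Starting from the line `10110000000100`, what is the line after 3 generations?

10111001100010

00110000010110
10010001000110
10111001100010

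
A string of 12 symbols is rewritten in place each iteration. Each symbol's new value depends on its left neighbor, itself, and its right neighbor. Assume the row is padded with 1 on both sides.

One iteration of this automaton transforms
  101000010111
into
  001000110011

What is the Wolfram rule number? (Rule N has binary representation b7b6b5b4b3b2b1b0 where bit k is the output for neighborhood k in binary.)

134

position 10: 111 → 1  (bit 7 = 1)
position 0: 110 → 0  (bit 6 = 0)
position 1: 101 → 0  (bit 5 = 0)
position 3: 100 → 0  (bit 4 = 0)
position 9: 011 → 0  (bit 3 = 0)
position 2: 010 → 1  (bit 2 = 1)
position 6: 001 → 1  (bit 1 = 1)
position 4: 000 → 0  (bit 0 = 0)
bits b7..b0 = 10000110 = 134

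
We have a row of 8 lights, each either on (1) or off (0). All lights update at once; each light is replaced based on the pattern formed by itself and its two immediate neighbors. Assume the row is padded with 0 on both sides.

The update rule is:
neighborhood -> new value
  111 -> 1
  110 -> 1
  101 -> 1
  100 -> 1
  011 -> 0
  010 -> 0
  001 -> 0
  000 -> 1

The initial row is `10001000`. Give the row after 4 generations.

01001100

01100111
00110011
10011001
01001100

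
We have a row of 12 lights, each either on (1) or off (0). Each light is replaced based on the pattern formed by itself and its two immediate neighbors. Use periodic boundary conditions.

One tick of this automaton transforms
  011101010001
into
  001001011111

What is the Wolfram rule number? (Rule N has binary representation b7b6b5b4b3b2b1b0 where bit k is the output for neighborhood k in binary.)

position 2: 111 → 1  (bit 7 = 1)
position 3: 110 → 0  (bit 6 = 0)
position 0: 101 → 0  (bit 5 = 0)
position 8: 100 → 1  (bit 4 = 1)
position 1: 011 → 0  (bit 3 = 0)
position 5: 010 → 1  (bit 2 = 1)
position 10: 001 → 1  (bit 1 = 1)
position 9: 000 → 1  (bit 0 = 1)
bits b7..b0 = 10010111 = 151

151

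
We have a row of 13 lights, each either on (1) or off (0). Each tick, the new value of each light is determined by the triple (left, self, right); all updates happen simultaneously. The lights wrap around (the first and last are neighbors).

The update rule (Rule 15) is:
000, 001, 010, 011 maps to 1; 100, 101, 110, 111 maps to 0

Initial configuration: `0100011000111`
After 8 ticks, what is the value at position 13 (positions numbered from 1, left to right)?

0

0101110011100
1101000110001
0001011100111
0111010001100
1100010111001
0001110100011
0111000101110
1100011101000
position 13 holds 0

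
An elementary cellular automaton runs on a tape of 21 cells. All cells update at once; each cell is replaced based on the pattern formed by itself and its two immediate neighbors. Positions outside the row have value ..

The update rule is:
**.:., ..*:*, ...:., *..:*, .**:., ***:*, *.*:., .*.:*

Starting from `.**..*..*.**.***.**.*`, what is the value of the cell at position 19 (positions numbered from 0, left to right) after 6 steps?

*

step 1: *..******.....*.....*
step 2: ***.****.*...***...**
step 3: .*...**..**.*.*.*.*..
step 4: ***.*..**...*.*.*.**.
step 5: .*..***..*.**.*.*...*
step 6: ****.*.***....*.**.**
position 19 holds *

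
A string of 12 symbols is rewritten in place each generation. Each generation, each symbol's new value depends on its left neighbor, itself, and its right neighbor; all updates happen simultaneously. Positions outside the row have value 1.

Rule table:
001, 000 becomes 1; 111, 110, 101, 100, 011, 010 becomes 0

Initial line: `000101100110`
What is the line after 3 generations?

011000001000
000011110011
011100000100

011100000100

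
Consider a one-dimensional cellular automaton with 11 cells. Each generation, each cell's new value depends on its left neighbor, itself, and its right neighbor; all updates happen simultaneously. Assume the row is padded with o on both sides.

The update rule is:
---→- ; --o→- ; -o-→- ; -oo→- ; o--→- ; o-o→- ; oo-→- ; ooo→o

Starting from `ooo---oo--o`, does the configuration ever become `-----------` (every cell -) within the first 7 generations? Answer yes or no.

oo---------
o----------
-----------
all cells are - at generation 3

yes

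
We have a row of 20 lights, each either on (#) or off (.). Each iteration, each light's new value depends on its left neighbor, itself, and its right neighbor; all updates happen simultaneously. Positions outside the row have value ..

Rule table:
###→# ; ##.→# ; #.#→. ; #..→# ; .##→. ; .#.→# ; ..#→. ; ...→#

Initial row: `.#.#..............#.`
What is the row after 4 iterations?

..##..############.#

.#.##############.##
.#..#############..#
.##..#############.#
..##..############.#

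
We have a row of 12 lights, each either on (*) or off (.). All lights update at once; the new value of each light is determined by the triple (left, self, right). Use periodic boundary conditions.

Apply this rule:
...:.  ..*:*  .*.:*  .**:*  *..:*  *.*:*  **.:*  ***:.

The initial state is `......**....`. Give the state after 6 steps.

....**..**..

.....****...
....**..**..
...********.
..**......**
*****....***
....**..**..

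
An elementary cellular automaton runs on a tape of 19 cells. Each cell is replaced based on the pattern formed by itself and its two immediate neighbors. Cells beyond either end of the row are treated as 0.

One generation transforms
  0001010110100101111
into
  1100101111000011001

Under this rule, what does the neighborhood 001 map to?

At position 2 the neighborhood is 001; the next row has 0 there.

0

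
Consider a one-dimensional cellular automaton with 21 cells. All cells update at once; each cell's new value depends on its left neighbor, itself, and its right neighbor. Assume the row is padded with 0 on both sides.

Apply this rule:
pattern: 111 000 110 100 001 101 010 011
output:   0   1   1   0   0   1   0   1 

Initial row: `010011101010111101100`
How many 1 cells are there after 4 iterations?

9

iteration 1: 000010110101100111101
iteration 2: 111001111011100100110
iteration 3: 101001001110100000110
iteration 4: 010000001011001110110
count of 1: 9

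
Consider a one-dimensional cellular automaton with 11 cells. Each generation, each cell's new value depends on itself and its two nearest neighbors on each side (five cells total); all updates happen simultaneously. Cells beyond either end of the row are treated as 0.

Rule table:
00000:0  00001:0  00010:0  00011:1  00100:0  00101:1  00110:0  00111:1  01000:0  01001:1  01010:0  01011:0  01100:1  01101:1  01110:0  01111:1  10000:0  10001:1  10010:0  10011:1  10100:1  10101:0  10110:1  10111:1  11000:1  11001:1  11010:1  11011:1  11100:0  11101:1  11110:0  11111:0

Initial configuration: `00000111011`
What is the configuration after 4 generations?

00001101111
00010111100
00010110010
00010111000

00010111000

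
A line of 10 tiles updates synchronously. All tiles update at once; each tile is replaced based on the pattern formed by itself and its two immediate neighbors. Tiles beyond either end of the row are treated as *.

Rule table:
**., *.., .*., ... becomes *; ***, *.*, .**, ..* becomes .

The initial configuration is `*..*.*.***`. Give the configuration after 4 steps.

.*.****.*.

**.*.*....
.*.*.****.
.*.*....*.
.*.****.*.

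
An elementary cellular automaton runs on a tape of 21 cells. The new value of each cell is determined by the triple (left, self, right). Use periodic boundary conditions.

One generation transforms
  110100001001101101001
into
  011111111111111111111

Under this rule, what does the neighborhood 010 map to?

At position 3 the neighborhood is 010; the next row has 1 there.

1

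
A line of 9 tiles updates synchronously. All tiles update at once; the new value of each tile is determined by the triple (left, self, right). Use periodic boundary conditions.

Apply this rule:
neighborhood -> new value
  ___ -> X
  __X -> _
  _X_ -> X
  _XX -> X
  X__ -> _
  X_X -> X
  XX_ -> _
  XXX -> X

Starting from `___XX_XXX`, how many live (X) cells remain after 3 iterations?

iteration 1: _X_X_XXX_
iteration 2: _XXXXXX__
iteration 3: _XXXXX__X
count of X: 6

6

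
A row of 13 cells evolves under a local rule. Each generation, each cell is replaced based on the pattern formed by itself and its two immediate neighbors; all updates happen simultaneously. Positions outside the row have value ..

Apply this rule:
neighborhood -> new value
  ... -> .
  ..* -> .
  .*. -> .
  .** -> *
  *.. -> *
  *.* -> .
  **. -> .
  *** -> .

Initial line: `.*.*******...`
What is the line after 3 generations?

...*......*..
....*......*.
.....*......*

.....*......*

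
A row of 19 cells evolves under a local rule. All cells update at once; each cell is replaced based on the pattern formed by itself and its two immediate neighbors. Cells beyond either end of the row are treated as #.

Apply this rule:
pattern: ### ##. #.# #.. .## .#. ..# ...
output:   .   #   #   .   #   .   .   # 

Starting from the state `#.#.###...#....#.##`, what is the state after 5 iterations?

#.#.#######.#..###.

##.##.#.#...##..##.
.#####.#..#.##..###
##...##....###..#..
.#.#.##.##.#.#.....
#.#.#######.#..###.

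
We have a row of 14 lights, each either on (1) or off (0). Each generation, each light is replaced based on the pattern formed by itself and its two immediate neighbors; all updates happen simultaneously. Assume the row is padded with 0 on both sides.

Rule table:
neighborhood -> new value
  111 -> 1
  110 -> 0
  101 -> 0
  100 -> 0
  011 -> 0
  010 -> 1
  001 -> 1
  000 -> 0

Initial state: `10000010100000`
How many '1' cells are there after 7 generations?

3

10000110100000
10001000100000
10011001100000
10100010000000
10100110000000
10101000000000
10101000000000
count of 1: 3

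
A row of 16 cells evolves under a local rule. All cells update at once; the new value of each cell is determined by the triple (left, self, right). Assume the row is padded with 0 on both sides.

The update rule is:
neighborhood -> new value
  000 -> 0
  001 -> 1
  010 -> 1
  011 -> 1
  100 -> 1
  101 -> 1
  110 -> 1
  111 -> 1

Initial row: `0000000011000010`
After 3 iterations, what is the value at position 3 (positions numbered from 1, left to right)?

iteration 1: 0000000111100111
iteration 2: 0000001111111111
iteration 3: 0000011111111111
position 3 holds 0

0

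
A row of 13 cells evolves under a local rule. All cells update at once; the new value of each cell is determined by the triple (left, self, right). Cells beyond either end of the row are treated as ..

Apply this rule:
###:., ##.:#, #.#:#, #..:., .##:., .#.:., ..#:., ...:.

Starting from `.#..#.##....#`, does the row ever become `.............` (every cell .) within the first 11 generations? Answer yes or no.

.....#.#.....
......#......
.............
all cells are . at generation 3

yes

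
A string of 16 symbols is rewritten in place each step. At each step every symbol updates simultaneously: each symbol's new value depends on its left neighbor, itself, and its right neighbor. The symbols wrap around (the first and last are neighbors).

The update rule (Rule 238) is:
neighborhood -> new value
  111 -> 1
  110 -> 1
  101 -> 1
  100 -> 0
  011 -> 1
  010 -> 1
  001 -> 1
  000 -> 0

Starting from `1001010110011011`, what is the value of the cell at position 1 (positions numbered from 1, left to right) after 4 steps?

1

1011111110111111
1111111111111111
1111111111111111  (fixed point — unchanged through step 4)
position 1 holds 1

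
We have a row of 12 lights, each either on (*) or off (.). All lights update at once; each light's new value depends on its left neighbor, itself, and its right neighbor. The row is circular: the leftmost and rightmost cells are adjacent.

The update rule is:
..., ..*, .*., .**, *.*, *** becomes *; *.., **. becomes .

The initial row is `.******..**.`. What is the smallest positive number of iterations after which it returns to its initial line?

12

iteration 1: ******..**..
iteration 2: *****..**..*
iteration 3: ****..**..**
iteration 4: ***..**..***
iteration 5: **..**..****
iteration 6: *..**..*****
iteration 7: ..**..******
iteration 8: .**..******.
iteration 9: **..******..
iteration 10: *..******..*
iteration 11: ..******..**
iteration 12: .******..**.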